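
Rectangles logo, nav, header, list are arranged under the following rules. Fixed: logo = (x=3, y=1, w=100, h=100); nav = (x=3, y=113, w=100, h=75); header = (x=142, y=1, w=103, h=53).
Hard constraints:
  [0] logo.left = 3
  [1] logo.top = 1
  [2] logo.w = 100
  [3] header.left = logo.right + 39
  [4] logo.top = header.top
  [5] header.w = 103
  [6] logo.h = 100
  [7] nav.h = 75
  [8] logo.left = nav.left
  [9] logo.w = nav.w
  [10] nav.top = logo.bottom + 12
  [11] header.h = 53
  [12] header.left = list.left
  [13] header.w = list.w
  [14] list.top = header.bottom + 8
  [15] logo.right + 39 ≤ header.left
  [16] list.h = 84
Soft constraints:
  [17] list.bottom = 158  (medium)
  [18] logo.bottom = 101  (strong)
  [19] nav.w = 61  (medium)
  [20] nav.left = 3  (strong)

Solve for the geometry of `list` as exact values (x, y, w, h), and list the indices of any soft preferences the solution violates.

list = (x=142, y=62, w=103, h=84)
violated soft preferences: 17, 19

1. list.x = 142  [header.left = list.left]
2. list.w = 103  [header.w = list.w]
3. list.y = 62  [list.top = header.bottom + 8]
4. list.h = 84  [list.h = 84]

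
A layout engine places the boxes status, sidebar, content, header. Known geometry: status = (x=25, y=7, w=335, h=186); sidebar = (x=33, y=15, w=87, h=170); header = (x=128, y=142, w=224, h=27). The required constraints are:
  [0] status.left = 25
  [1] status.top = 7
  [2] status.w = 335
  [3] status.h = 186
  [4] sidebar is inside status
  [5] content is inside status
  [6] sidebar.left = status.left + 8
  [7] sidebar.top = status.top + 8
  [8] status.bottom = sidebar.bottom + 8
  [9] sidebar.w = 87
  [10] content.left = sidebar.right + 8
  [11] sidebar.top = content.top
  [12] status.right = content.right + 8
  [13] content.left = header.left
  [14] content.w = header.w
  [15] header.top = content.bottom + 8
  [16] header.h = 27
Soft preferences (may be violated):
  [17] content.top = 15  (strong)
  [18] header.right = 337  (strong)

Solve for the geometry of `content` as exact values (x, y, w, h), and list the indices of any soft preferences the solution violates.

content = (x=128, y=15, w=224, h=119)
violated soft preferences: 18

1. content.x = 128  [content.left = sidebar.right + 8]
2. content.y = 15  [sidebar.top = content.top]
3. content.w = 224  [status.right = content.right + 8]
4. content.h = 119  [header.top = content.bottom + 8]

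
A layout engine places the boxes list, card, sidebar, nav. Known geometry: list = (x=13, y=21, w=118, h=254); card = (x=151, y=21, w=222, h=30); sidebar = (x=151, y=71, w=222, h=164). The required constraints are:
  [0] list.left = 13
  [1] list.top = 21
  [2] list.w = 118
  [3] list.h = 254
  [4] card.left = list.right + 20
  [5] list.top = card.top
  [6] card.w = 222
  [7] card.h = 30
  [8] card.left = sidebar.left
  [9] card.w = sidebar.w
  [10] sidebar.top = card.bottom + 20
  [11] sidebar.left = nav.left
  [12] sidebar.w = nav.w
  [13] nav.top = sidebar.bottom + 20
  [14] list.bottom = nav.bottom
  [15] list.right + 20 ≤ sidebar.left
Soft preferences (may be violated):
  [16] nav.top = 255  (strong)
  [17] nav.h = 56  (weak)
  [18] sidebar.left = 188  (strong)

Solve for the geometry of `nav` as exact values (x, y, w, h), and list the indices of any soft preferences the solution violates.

1. nav.x = 151  [sidebar.left = nav.left]
2. nav.w = 222  [sidebar.w = nav.w]
3. nav.y = 255  [nav.top = sidebar.bottom + 20]
4. nav.h = 20  [list.bottom = nav.bottom]

nav = (x=151, y=255, w=222, h=20)
violated soft preferences: 17, 18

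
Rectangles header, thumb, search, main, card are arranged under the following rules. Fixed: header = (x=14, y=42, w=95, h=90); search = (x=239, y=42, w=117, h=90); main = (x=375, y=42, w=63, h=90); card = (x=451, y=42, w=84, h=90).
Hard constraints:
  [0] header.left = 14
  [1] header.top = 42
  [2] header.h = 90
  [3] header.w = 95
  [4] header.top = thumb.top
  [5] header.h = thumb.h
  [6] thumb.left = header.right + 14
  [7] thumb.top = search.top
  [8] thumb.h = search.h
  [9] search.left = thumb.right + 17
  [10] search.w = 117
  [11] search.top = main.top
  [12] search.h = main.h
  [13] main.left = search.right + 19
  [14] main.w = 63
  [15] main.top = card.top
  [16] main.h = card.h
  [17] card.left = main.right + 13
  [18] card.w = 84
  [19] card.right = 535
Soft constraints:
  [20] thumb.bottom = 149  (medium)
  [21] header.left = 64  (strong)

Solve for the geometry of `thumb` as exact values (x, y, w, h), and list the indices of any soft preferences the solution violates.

thumb = (x=123, y=42, w=99, h=90)
violated soft preferences: 20, 21

1. thumb.y = 42  [header.top = thumb.top]
2. thumb.h = 90  [header.h = thumb.h]
3. thumb.x = 123  [thumb.left = header.right + 14]
4. thumb.w = 99  [search.left = thumb.right + 17]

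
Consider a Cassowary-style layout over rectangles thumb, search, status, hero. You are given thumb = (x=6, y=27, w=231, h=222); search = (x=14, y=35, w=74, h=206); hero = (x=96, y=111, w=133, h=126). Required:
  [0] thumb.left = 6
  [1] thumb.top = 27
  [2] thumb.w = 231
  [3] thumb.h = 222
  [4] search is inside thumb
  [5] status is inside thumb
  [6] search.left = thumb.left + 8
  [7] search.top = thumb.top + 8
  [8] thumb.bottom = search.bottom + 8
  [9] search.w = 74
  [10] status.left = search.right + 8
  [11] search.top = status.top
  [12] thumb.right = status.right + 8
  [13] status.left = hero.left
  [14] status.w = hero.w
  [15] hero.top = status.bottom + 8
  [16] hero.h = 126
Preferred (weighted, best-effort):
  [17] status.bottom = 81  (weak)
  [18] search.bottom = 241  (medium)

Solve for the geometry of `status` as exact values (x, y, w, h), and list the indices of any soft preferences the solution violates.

status = (x=96, y=35, w=133, h=68)
violated soft preferences: 17

1. status.x = 96  [status.left = search.right + 8]
2. status.y = 35  [search.top = status.top]
3. status.w = 133  [thumb.right = status.right + 8]
4. status.h = 68  [hero.top = status.bottom + 8]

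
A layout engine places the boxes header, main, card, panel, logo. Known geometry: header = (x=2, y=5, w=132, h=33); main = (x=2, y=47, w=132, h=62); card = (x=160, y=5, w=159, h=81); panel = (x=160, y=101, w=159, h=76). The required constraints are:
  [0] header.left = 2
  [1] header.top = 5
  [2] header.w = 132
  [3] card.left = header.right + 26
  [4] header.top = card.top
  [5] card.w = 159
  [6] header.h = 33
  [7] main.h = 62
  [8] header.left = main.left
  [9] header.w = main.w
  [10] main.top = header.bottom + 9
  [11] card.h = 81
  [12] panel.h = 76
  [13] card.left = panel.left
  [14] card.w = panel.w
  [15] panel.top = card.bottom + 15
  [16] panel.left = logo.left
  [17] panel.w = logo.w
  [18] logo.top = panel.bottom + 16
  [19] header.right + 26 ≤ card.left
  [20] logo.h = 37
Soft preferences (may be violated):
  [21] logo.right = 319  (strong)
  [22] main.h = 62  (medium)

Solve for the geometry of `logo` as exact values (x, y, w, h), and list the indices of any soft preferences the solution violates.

1. logo.x = 160  [panel.left = logo.left]
2. logo.w = 159  [panel.w = logo.w]
3. logo.y = 193  [logo.top = panel.bottom + 16]
4. logo.h = 37  [logo.h = 37]

logo = (x=160, y=193, w=159, h=37)
violated soft preferences: none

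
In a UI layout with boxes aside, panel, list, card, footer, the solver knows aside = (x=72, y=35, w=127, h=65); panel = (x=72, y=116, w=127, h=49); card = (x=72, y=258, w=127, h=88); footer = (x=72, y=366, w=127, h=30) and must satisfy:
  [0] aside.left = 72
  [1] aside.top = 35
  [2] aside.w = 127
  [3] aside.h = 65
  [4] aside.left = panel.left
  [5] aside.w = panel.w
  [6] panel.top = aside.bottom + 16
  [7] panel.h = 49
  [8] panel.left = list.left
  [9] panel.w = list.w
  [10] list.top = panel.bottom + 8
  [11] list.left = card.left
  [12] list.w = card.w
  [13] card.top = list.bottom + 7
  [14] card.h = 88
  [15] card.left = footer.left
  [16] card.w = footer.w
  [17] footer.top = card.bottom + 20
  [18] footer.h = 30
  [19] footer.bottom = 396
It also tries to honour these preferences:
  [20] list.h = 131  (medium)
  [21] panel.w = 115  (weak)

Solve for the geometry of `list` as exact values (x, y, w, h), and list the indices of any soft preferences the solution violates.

list = (x=72, y=173, w=127, h=78)
violated soft preferences: 20, 21

1. list.x = 72  [panel.left = list.left]
2. list.w = 127  [panel.w = list.w]
3. list.y = 173  [list.top = panel.bottom + 8]
4. list.h = 78  [card.top = list.bottom + 7]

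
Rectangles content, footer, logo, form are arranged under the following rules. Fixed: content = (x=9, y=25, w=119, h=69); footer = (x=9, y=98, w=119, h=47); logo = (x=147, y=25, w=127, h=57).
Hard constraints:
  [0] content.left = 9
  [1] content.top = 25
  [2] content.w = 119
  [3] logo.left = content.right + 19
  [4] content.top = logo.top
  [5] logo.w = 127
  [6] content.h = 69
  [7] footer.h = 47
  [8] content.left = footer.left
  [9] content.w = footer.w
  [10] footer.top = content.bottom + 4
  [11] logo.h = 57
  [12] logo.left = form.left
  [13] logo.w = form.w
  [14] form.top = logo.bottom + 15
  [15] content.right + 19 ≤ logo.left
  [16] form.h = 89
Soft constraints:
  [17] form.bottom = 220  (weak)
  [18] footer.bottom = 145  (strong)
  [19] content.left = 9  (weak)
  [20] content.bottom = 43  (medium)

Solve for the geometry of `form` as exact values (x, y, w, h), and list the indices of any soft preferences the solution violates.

1. form.x = 147  [logo.left = form.left]
2. form.w = 127  [logo.w = form.w]
3. form.y = 97  [form.top = logo.bottom + 15]
4. form.h = 89  [form.h = 89]

form = (x=147, y=97, w=127, h=89)
violated soft preferences: 17, 20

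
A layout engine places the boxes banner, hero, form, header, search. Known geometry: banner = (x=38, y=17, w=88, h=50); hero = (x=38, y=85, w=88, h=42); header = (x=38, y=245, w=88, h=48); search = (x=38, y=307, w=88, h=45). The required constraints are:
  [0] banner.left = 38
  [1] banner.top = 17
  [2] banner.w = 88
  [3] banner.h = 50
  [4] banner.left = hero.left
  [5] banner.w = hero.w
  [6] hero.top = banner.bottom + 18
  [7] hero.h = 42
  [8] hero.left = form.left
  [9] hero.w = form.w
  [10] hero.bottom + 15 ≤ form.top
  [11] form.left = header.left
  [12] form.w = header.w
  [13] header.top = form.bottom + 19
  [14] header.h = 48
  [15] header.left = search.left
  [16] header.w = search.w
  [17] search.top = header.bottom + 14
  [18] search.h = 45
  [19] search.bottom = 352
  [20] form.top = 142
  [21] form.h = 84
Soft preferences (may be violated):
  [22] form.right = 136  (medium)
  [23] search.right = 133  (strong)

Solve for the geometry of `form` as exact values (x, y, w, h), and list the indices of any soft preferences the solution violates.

1. form.x = 38  [hero.left = form.left]
2. form.w = 88  [hero.w = form.w]
3. form.y = 142  [form.top = 142]
4. form.h = 84  [form.h = 84]

form = (x=38, y=142, w=88, h=84)
violated soft preferences: 22, 23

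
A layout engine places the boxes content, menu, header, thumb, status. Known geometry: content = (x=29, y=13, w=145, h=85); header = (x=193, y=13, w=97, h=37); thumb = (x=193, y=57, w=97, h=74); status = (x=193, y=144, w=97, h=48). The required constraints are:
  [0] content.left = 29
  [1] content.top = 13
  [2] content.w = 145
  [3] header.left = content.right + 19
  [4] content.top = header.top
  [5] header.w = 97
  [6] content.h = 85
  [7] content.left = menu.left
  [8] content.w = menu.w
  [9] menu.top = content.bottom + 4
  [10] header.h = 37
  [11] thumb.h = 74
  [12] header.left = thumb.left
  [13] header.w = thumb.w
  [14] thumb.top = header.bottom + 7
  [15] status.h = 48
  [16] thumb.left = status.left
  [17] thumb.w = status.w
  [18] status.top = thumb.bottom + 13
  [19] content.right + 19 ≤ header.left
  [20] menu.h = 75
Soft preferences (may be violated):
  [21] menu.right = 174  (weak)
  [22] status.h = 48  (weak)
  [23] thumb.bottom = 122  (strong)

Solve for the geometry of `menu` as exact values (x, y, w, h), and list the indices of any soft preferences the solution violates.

1. menu.x = 29  [content.left = menu.left]
2. menu.w = 145  [content.w = menu.w]
3. menu.y = 102  [menu.top = content.bottom + 4]
4. menu.h = 75  [menu.h = 75]

menu = (x=29, y=102, w=145, h=75)
violated soft preferences: 23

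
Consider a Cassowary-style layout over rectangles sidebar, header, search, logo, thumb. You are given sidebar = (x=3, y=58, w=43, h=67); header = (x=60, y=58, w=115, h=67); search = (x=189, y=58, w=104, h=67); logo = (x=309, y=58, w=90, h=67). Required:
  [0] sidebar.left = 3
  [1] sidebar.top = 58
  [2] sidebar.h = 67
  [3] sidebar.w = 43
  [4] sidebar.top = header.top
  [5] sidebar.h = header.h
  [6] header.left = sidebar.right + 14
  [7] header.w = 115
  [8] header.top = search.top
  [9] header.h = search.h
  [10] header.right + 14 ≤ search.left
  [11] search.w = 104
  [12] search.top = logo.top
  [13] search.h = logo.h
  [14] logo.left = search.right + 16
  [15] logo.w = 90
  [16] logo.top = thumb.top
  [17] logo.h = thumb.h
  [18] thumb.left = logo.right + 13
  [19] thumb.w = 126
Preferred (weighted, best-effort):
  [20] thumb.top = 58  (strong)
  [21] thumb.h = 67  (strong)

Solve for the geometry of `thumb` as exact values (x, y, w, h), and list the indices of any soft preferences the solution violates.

1. thumb.y = 58  [logo.top = thumb.top]
2. thumb.h = 67  [logo.h = thumb.h]
3. thumb.x = 412  [thumb.left = logo.right + 13]
4. thumb.w = 126  [thumb.w = 126]

thumb = (x=412, y=58, w=126, h=67)
violated soft preferences: none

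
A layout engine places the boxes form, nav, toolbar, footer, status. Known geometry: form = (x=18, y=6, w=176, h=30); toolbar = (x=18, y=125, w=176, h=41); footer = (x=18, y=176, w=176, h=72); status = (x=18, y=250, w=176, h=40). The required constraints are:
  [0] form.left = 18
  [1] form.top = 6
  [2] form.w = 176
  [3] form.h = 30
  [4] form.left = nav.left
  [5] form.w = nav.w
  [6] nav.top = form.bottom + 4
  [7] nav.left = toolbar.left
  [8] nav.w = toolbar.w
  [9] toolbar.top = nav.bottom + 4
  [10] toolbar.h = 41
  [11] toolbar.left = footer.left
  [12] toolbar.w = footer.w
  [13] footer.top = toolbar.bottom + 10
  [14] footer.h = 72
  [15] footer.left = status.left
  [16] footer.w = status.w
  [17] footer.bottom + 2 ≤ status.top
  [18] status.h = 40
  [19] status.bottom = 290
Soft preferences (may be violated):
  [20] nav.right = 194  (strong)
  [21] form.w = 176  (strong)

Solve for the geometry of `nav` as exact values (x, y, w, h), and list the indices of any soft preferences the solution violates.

nav = (x=18, y=40, w=176, h=81)
violated soft preferences: none

1. nav.x = 18  [form.left = nav.left]
2. nav.w = 176  [form.w = nav.w]
3. nav.y = 40  [nav.top = form.bottom + 4]
4. nav.h = 81  [toolbar.top = nav.bottom + 4]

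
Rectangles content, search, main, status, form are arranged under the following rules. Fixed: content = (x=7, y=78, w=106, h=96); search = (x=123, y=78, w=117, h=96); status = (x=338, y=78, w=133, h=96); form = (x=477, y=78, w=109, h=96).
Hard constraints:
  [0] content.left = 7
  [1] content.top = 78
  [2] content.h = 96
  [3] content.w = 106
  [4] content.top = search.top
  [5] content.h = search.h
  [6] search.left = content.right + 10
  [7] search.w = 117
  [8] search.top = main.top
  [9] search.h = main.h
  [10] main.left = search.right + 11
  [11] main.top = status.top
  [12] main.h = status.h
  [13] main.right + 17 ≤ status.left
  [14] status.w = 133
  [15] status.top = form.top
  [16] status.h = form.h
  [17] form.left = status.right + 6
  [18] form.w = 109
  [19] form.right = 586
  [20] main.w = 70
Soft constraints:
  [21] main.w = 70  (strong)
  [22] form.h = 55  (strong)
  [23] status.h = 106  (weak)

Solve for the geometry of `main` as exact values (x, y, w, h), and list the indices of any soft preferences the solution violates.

1. main.y = 78  [search.top = main.top]
2. main.h = 96  [search.h = main.h]
3. main.x = 251  [main.left = search.right + 11]
4. main.w = 70  [main.w = 70]

main = (x=251, y=78, w=70, h=96)
violated soft preferences: 22, 23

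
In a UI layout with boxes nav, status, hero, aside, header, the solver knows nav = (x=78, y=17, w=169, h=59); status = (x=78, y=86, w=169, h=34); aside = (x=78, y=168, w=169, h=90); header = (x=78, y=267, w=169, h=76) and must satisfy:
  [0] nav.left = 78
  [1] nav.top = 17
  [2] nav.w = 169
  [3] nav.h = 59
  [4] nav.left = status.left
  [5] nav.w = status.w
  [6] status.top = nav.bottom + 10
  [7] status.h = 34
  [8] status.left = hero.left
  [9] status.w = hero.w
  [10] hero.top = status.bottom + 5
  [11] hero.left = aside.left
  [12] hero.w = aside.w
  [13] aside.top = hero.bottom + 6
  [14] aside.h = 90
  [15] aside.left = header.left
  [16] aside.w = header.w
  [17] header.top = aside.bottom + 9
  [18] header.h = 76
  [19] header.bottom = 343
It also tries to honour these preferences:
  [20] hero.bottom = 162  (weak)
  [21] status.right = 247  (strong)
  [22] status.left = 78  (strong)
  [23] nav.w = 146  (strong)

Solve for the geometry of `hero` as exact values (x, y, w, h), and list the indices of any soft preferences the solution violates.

1. hero.x = 78  [status.left = hero.left]
2. hero.w = 169  [status.w = hero.w]
3. hero.y = 125  [hero.top = status.bottom + 5]
4. hero.h = 37  [aside.top = hero.bottom + 6]

hero = (x=78, y=125, w=169, h=37)
violated soft preferences: 23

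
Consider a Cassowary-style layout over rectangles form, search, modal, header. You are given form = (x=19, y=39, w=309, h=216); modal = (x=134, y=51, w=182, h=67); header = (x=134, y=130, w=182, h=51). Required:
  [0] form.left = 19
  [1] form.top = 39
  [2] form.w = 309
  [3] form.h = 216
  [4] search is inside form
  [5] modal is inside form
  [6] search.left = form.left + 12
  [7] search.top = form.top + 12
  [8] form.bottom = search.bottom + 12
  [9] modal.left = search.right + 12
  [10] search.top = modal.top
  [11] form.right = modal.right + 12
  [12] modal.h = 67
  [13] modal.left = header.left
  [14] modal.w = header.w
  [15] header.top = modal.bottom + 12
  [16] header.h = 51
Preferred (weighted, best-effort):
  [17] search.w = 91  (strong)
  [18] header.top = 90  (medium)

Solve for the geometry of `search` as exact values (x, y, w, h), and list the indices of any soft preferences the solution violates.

1. search.x = 31  [search.left = form.left + 12]
2. search.y = 51  [search.top = form.top + 12]
3. search.h = 192  [form.bottom = search.bottom + 12]
4. search.w = 91  [modal.left = search.right + 12]

search = (x=31, y=51, w=91, h=192)
violated soft preferences: 18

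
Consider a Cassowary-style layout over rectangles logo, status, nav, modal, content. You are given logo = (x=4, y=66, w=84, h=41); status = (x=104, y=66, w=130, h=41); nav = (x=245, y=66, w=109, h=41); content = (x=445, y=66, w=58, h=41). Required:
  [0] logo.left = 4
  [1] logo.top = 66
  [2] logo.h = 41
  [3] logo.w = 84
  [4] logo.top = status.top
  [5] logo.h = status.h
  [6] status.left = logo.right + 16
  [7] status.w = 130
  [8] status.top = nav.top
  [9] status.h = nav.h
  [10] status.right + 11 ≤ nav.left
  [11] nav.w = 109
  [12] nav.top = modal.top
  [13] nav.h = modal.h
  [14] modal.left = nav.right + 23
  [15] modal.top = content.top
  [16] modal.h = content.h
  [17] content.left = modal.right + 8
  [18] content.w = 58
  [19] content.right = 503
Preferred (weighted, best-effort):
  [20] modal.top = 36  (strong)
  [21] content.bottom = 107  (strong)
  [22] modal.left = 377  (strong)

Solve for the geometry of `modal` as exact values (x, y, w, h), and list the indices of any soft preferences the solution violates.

modal = (x=377, y=66, w=60, h=41)
violated soft preferences: 20

1. modal.y = 66  [nav.top = modal.top]
2. modal.h = 41  [nav.h = modal.h]
3. modal.x = 377  [modal.left = nav.right + 23]
4. modal.w = 60  [content.left = modal.right + 8]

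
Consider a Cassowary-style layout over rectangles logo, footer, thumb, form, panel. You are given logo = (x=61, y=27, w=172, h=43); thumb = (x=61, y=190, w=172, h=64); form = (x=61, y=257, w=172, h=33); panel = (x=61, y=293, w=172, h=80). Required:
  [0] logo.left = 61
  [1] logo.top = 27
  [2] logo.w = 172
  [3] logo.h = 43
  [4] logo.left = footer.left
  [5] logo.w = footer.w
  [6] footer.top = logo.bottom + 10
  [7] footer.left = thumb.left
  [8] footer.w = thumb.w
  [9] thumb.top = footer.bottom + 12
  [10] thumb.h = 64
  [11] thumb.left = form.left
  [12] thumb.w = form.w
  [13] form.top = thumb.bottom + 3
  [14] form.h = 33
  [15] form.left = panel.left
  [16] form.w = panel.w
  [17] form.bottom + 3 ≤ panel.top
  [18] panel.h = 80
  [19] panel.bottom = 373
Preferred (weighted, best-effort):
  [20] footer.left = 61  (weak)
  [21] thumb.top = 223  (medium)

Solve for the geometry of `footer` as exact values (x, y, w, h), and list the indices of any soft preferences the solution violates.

1. footer.x = 61  [logo.left = footer.left]
2. footer.w = 172  [logo.w = footer.w]
3. footer.y = 80  [footer.top = logo.bottom + 10]
4. footer.h = 98  [thumb.top = footer.bottom + 12]

footer = (x=61, y=80, w=172, h=98)
violated soft preferences: 21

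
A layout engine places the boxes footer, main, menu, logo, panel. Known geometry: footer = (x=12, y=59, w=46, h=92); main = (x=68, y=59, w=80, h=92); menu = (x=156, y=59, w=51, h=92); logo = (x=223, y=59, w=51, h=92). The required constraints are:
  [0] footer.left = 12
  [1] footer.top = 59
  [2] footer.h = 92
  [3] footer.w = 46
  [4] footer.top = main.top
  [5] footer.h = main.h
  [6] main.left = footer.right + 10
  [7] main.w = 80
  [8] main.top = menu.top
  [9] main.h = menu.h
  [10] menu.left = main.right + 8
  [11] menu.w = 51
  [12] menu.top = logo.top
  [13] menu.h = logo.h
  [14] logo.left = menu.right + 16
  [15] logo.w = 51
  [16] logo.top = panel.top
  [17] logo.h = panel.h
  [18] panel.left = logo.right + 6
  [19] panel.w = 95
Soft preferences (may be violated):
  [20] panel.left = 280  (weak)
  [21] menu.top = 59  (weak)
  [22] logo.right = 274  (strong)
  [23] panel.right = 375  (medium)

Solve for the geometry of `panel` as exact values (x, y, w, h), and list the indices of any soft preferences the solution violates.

1. panel.y = 59  [logo.top = panel.top]
2. panel.h = 92  [logo.h = panel.h]
3. panel.x = 280  [panel.left = logo.right + 6]
4. panel.w = 95  [panel.w = 95]

panel = (x=280, y=59, w=95, h=92)
violated soft preferences: none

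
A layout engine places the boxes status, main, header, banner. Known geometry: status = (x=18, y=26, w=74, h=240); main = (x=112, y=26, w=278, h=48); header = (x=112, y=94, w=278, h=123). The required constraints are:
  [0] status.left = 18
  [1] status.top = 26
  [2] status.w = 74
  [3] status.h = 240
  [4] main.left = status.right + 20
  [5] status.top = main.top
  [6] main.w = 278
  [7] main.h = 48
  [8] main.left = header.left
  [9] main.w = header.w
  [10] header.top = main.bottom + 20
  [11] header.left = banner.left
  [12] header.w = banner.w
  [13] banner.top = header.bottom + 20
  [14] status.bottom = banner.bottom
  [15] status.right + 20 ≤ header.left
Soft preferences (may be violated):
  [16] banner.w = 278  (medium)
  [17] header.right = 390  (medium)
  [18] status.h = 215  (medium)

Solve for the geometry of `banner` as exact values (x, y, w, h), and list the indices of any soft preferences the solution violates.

banner = (x=112, y=237, w=278, h=29)
violated soft preferences: 18

1. banner.x = 112  [header.left = banner.left]
2. banner.w = 278  [header.w = banner.w]
3. banner.y = 237  [banner.top = header.bottom + 20]
4. banner.h = 29  [status.bottom = banner.bottom]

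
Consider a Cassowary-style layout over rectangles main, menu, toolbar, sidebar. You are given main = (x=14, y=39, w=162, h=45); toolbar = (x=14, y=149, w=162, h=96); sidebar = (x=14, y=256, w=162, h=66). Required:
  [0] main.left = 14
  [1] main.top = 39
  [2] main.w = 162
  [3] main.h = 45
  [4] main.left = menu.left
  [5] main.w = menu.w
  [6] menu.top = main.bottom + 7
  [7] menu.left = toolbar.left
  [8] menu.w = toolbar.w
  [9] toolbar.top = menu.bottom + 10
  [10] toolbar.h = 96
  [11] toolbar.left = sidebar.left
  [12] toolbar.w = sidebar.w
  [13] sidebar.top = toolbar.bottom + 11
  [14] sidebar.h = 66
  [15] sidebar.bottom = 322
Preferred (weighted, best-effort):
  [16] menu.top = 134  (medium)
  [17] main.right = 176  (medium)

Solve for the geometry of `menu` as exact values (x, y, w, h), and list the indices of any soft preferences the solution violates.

menu = (x=14, y=91, w=162, h=48)
violated soft preferences: 16

1. menu.x = 14  [main.left = menu.left]
2. menu.w = 162  [main.w = menu.w]
3. menu.y = 91  [menu.top = main.bottom + 7]
4. menu.h = 48  [toolbar.top = menu.bottom + 10]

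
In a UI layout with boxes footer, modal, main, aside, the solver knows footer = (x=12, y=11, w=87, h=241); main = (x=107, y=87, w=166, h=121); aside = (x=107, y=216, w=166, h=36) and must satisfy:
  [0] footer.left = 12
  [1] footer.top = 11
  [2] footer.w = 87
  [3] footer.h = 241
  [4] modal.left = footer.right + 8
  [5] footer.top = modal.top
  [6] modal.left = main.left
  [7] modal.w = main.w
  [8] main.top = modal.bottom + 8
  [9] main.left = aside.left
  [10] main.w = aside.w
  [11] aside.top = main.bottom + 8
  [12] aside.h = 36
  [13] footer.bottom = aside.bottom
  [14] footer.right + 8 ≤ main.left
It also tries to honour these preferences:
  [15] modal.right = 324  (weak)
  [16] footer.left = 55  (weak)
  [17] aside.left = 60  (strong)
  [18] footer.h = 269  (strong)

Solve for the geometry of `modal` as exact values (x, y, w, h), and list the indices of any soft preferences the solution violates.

1. modal.x = 107  [modal.left = footer.right + 8]
2. modal.y = 11  [footer.top = modal.top]
3. modal.w = 166  [modal.w = main.w]
4. modal.h = 68  [main.top = modal.bottom + 8]

modal = (x=107, y=11, w=166, h=68)
violated soft preferences: 15, 16, 17, 18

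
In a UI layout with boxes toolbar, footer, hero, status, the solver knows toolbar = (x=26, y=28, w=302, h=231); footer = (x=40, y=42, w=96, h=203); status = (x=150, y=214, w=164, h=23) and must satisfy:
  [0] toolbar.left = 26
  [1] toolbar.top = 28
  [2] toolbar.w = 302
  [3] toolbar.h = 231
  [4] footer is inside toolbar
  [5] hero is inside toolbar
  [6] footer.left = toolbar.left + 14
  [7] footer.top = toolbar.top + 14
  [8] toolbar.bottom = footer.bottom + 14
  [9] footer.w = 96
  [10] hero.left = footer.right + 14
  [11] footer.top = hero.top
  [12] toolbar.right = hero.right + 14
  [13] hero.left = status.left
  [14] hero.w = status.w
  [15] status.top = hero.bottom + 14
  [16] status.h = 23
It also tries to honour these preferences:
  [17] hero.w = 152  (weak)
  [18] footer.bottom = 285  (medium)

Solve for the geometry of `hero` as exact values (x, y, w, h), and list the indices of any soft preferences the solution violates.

1. hero.x = 150  [hero.left = footer.right + 14]
2. hero.y = 42  [footer.top = hero.top]
3. hero.w = 164  [toolbar.right = hero.right + 14]
4. hero.h = 158  [status.top = hero.bottom + 14]

hero = (x=150, y=42, w=164, h=158)
violated soft preferences: 17, 18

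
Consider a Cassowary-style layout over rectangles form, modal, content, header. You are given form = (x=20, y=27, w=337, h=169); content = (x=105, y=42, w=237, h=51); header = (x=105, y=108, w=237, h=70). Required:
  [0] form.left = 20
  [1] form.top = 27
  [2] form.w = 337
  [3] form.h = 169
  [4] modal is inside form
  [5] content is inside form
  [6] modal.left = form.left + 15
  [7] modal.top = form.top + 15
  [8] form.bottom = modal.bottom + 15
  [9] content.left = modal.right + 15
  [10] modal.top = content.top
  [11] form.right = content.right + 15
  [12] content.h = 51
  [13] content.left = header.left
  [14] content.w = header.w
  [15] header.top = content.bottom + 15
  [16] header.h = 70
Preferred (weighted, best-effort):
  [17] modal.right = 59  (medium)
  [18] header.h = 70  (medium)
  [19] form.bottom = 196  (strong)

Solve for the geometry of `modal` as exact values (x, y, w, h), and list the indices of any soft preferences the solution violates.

1. modal.x = 35  [modal.left = form.left + 15]
2. modal.y = 42  [modal.top = form.top + 15]
3. modal.h = 139  [form.bottom = modal.bottom + 15]
4. modal.w = 55  [content.left = modal.right + 15]

modal = (x=35, y=42, w=55, h=139)
violated soft preferences: 17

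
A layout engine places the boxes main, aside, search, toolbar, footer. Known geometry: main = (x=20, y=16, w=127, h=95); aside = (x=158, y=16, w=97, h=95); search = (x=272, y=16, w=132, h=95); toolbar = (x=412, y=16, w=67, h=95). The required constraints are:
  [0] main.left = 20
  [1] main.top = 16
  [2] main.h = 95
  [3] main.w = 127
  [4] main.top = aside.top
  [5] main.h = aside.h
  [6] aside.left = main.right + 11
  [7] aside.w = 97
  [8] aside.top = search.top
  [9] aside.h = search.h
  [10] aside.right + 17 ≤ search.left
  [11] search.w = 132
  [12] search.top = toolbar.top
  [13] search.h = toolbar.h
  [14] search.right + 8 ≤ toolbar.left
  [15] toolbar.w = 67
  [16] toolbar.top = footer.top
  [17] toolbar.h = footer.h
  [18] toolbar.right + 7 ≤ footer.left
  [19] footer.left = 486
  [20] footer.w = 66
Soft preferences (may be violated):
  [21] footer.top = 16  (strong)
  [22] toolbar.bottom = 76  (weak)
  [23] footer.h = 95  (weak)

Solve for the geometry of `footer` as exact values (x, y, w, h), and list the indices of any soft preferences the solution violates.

1. footer.y = 16  [toolbar.top = footer.top]
2. footer.h = 95  [toolbar.h = footer.h]
3. footer.x = 486  [footer.left = 486]
4. footer.w = 66  [footer.w = 66]

footer = (x=486, y=16, w=66, h=95)
violated soft preferences: 22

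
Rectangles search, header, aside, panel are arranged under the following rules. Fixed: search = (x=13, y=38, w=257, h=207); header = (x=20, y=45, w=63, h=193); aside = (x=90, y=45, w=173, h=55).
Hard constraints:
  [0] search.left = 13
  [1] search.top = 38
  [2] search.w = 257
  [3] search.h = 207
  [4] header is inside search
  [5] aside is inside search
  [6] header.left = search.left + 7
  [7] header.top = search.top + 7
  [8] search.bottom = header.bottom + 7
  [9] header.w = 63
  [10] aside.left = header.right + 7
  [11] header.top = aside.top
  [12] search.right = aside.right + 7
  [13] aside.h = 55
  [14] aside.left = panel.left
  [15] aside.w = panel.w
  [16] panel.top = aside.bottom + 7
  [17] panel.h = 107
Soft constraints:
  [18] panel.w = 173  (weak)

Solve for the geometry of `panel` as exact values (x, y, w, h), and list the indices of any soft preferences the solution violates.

panel = (x=90, y=107, w=173, h=107)
violated soft preferences: none

1. panel.x = 90  [aside.left = panel.left]
2. panel.w = 173  [aside.w = panel.w]
3. panel.y = 107  [panel.top = aside.bottom + 7]
4. panel.h = 107  [panel.h = 107]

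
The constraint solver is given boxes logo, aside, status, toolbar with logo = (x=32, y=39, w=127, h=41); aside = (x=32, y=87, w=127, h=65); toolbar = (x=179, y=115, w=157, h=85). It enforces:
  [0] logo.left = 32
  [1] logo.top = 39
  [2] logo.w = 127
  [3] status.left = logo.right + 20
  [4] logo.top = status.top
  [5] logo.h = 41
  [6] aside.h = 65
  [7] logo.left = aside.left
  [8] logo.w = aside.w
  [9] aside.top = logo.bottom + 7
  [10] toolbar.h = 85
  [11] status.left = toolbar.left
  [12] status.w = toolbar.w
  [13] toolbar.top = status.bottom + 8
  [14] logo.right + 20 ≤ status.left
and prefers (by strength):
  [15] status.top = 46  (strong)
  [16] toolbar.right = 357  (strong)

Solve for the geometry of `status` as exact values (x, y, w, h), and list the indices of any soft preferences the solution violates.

1. status.x = 179  [status.left = logo.right + 20]
2. status.y = 39  [logo.top = status.top]
3. status.w = 157  [status.w = toolbar.w]
4. status.h = 68  [toolbar.top = status.bottom + 8]

status = (x=179, y=39, w=157, h=68)
violated soft preferences: 15, 16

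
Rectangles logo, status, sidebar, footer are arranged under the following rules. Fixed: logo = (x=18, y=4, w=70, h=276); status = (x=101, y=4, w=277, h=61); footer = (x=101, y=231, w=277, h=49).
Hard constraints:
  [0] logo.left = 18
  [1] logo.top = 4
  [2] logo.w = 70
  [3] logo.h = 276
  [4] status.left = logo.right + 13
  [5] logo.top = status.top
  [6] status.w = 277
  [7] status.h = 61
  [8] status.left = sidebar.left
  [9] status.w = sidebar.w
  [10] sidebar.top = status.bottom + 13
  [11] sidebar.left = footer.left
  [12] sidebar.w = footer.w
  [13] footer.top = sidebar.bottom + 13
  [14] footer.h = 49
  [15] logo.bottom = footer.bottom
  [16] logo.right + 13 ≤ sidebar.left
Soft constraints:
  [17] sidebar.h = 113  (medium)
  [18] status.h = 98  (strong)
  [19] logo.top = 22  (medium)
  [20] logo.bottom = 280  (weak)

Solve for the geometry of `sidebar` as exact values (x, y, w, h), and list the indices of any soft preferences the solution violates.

1. sidebar.x = 101  [status.left = sidebar.left]
2. sidebar.w = 277  [status.w = sidebar.w]
3. sidebar.y = 78  [sidebar.top = status.bottom + 13]
4. sidebar.h = 140  [footer.top = sidebar.bottom + 13]

sidebar = (x=101, y=78, w=277, h=140)
violated soft preferences: 17, 18, 19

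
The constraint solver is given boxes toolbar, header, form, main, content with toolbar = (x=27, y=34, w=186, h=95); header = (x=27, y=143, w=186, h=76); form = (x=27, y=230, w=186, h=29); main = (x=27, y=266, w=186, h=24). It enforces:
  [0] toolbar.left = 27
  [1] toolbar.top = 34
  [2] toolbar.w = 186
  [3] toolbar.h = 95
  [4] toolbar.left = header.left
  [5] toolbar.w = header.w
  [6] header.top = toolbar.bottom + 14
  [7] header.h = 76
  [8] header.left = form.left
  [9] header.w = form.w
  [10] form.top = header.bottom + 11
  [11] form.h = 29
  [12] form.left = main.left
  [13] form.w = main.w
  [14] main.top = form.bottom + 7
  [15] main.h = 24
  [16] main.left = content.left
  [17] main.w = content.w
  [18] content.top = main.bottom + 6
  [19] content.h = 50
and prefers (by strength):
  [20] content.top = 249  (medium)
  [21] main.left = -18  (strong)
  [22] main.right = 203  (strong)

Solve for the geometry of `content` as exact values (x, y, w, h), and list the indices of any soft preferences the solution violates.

1. content.x = 27  [main.left = content.left]
2. content.w = 186  [main.w = content.w]
3. content.y = 296  [content.top = main.bottom + 6]
4. content.h = 50  [content.h = 50]

content = (x=27, y=296, w=186, h=50)
violated soft preferences: 20, 21, 22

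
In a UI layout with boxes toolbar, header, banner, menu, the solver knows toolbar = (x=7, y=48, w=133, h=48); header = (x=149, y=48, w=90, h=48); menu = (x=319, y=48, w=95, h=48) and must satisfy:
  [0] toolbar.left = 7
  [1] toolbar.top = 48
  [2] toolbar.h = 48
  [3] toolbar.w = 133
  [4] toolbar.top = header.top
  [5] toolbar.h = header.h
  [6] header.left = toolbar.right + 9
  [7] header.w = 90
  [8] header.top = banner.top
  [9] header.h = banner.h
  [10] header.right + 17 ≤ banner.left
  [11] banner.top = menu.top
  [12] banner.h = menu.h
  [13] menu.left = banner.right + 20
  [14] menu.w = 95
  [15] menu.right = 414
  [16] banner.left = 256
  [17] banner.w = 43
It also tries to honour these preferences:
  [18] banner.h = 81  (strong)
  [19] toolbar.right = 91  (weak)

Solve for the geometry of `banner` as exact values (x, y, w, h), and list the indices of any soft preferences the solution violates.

1. banner.y = 48  [header.top = banner.top]
2. banner.h = 48  [header.h = banner.h]
3. banner.x = 256  [banner.left = 256]
4. banner.w = 43  [banner.w = 43]

banner = (x=256, y=48, w=43, h=48)
violated soft preferences: 18, 19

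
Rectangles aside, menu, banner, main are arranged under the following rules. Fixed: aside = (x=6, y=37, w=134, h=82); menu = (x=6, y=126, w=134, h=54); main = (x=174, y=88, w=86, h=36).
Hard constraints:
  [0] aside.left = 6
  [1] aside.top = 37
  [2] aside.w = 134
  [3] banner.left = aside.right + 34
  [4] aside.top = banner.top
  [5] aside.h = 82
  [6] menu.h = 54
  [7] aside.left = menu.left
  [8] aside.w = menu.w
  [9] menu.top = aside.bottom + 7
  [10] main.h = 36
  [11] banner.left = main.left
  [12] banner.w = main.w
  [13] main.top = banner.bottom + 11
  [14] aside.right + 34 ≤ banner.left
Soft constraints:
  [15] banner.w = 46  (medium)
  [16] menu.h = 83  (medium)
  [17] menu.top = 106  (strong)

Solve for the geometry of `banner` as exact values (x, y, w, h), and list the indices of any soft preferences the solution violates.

1. banner.x = 174  [banner.left = aside.right + 34]
2. banner.y = 37  [aside.top = banner.top]
3. banner.w = 86  [banner.w = main.w]
4. banner.h = 40  [main.top = banner.bottom + 11]

banner = (x=174, y=37, w=86, h=40)
violated soft preferences: 15, 16, 17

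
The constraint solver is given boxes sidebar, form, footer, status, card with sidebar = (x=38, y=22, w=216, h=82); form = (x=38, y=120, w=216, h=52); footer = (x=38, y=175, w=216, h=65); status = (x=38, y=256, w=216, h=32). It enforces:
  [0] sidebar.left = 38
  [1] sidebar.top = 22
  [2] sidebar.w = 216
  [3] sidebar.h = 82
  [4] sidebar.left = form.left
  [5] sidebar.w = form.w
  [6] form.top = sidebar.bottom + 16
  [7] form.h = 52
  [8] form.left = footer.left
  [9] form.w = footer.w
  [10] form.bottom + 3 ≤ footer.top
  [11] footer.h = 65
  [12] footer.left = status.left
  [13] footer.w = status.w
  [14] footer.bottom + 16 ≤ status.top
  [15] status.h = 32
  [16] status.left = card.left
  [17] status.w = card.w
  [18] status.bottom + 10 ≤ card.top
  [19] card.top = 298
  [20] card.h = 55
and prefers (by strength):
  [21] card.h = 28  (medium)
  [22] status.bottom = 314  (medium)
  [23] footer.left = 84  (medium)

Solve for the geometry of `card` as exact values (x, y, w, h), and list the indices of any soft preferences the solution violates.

card = (x=38, y=298, w=216, h=55)
violated soft preferences: 21, 22, 23

1. card.x = 38  [status.left = card.left]
2. card.w = 216  [status.w = card.w]
3. card.y = 298  [card.top = 298]
4. card.h = 55  [card.h = 55]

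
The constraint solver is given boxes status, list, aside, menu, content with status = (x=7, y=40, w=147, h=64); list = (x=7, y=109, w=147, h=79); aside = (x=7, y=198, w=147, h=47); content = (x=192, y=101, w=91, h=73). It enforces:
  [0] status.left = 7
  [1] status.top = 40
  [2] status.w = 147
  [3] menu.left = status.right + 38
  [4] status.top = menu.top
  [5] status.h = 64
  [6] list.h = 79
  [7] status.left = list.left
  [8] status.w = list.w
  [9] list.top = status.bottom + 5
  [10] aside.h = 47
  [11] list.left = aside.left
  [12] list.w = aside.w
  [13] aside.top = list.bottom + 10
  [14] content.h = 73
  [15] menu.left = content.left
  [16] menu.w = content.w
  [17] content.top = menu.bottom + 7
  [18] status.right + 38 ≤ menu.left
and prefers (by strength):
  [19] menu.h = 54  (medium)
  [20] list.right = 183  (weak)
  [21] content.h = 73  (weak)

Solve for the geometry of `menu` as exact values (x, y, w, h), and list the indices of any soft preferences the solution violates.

menu = (x=192, y=40, w=91, h=54)
violated soft preferences: 20

1. menu.x = 192  [menu.left = status.right + 38]
2. menu.y = 40  [status.top = menu.top]
3. menu.w = 91  [menu.w = content.w]
4. menu.h = 54  [content.top = menu.bottom + 7]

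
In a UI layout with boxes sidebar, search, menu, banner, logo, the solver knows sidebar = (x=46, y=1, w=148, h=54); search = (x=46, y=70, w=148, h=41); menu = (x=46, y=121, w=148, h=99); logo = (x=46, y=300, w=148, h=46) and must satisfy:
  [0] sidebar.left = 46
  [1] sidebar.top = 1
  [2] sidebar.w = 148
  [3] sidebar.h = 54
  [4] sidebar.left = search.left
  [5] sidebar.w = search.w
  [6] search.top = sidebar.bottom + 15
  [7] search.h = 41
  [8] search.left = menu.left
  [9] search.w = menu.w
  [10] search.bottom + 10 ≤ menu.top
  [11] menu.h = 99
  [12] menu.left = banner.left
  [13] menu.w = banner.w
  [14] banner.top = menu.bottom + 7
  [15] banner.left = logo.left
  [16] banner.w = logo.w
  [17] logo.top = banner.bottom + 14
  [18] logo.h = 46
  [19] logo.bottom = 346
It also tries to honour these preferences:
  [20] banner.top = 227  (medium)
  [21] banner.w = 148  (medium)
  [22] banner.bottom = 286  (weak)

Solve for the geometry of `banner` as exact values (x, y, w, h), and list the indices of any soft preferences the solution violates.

banner = (x=46, y=227, w=148, h=59)
violated soft preferences: none

1. banner.x = 46  [menu.left = banner.left]
2. banner.w = 148  [menu.w = banner.w]
3. banner.y = 227  [banner.top = menu.bottom + 7]
4. banner.h = 59  [logo.top = banner.bottom + 14]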